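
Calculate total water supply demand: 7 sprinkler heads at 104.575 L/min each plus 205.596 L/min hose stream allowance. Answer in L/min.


Sprinkler demand = 7 * 104.575 = 732.025 L/min
Total = 732.025 + 205.596 = 937.621 L/min

937.621 L/min


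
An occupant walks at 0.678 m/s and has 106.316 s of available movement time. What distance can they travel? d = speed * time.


d = 0.678 * 106.316 = 72.082 m

72.082 m


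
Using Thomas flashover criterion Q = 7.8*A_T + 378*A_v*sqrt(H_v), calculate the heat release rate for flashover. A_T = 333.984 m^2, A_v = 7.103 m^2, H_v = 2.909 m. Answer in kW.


7.8*A_T = 2605.1
sqrt(H_v) = 1.7056
378*A_v*sqrt(H_v) = 4579.4
Q = 2605.1 + 4579.4 = 7184.4 kW

7184.4 kW


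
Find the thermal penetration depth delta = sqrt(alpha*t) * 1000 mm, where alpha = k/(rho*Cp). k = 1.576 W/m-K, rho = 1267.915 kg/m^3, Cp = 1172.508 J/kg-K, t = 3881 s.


alpha = 1.576 / (1267.915 * 1172.508) = 1.0601e-06 m^2/s
alpha * t = 0.0041143
delta = sqrt(0.0041143) * 1000 = 64.143 mm

64.143 mm


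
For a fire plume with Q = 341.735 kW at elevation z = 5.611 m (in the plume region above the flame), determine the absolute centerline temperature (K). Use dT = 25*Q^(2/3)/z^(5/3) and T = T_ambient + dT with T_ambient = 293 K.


Q^(2/3) = 48.879
z^(5/3) = 17.717
dT = 25 * 48.879 / 17.717 = 68.971 K
T = 293 + 68.971 = 361.97 K

361.97 K


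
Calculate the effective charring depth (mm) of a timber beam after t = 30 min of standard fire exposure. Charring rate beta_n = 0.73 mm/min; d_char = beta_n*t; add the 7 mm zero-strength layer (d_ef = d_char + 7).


d_char = 0.73 * 30 = 21.9 mm
d_ef = 21.9 + 1.0*7 = 28.9 mm

28.9 mm


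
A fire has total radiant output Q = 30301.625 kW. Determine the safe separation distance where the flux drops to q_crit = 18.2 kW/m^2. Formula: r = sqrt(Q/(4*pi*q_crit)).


4*pi*q_crit = 228.71
Q/(4*pi*q_crit) = 132.49
r = sqrt(132.49) = 11.510 m

11.510 m


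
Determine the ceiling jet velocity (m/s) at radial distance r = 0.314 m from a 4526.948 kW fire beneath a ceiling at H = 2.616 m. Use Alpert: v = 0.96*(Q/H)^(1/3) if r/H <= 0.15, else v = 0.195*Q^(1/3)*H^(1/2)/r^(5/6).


r/H = 0.314 / 2.616 = 0.12003
r/H <= 0.15, so v = 0.96*(Q/H)^(1/3)
Q/H = 1730.5
(Q/H)^(1/3) = 12.006
v = 0.96 * 12.006 = 11.526 m/s

11.526 m/s


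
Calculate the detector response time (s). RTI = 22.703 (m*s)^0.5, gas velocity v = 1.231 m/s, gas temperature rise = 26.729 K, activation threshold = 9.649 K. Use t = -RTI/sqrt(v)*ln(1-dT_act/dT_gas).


dT_act/dT_gas = 0.36099
ln(1 - 0.36099) = -0.44784
t = -22.703 / sqrt(1.231) * -0.44784 = 9.1639 s

9.1639 s


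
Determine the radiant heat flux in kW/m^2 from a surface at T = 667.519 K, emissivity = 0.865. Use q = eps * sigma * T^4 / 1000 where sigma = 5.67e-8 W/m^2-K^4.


T^4 = 1.9854e+11
q = 0.865 * 5.67e-8 * 1.9854e+11 / 1000 = 9.7376 kW/m^2

9.7376 kW/m^2


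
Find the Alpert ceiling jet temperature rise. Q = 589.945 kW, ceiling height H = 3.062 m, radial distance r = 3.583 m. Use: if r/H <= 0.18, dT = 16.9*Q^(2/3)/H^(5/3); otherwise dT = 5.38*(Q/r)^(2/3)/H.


r/H = 3.583 / 3.062 = 1.1702
r/H > 0.18, so dT = 5.38*(Q/r)^(2/3)/H
Q/r = 164.65
(Q/r)^(2/3) = 30.041
dT = 5.38 * 30.041 / 3.062 = 52.782 K

52.782 K


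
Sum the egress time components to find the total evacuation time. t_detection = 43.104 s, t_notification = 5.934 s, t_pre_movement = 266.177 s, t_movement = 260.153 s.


Total = 43.104 + 5.934 + 266.177 + 260.153 = 575.368 s

575.368 s


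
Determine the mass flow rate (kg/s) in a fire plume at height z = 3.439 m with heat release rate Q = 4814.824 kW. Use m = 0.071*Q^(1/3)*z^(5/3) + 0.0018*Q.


Q^(1/3) = 16.886
z^(5/3) = 7.8353
First term = 0.071 * 16.886 * 7.8353 = 9.3937
Second term = 0.0018 * 4814.824 = 8.6667
m = 18.060 kg/s

18.060 kg/s


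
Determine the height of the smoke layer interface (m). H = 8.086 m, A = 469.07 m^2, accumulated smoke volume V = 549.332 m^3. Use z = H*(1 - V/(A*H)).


V/(A*H) = 0.14483
1 - 0.14483 = 0.85517
z = 8.086 * 0.85517 = 6.9149 m

6.9149 m


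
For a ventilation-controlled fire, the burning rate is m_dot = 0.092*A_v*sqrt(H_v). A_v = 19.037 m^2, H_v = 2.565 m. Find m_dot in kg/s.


sqrt(H_v) = 1.6016
m_dot = 0.092 * 19.037 * 1.6016 = 2.8050 kg/s

2.8050 kg/s


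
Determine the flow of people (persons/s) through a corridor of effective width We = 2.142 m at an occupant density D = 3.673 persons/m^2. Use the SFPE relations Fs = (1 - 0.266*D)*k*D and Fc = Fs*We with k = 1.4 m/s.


1 - 0.266*D = 1 - 0.266*3.673 = 0.022982
Fs = 0.022982 * 1.4 * 3.673 = 0.11818 persons/(s*m)
Fc = 0.11818 * 2.142 = 0.25314 persons/s

0.25314 persons/s


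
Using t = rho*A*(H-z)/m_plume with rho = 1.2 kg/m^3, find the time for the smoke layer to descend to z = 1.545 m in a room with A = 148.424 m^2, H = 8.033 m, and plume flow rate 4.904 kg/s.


H - z = 6.488 m
t = 1.2 * 148.424 * 6.488 / 4.904 = 235.64 s

235.64 s


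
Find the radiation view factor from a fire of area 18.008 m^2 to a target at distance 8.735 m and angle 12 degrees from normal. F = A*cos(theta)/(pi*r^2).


cos(12 deg) = 0.97815
pi*r^2 = 239.70
F = 18.008 * 0.97815 / 239.70 = 0.073484

0.073484


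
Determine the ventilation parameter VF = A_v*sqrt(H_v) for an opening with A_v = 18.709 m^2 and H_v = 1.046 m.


sqrt(H_v) = 1.0227
VF = 18.709 * 1.0227 = 19.134 m^(5/2)

19.134 m^(5/2)


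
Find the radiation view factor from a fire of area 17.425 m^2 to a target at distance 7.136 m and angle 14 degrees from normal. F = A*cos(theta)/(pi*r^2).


cos(14 deg) = 0.97030
pi*r^2 = 159.98
F = 17.425 * 0.97030 / 159.98 = 0.10569

0.10569


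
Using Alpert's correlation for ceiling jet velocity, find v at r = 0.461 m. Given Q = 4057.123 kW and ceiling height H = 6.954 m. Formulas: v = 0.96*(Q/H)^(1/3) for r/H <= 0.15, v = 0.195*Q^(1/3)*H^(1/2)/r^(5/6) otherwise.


r/H = 0.461 / 6.954 = 0.066293
r/H <= 0.15, so v = 0.96*(Q/H)^(1/3)
Q/H = 583.42
(Q/H)^(1/3) = 8.3559
v = 0.96 * 8.3559 = 8.0217 m/s

8.0217 m/s


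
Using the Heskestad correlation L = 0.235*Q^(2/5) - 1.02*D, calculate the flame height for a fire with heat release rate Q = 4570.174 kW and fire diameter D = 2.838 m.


Q^(2/5) = 29.105
0.235 * Q^(2/5) = 6.8398
1.02 * D = 2.8948
L = 3.9450 m

3.9450 m


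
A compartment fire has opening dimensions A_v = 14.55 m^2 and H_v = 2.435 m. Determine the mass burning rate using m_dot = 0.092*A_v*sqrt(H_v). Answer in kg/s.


sqrt(H_v) = 1.5604
m_dot = 0.092 * 14.55 * 1.5604 = 2.0888 kg/s

2.0888 kg/s


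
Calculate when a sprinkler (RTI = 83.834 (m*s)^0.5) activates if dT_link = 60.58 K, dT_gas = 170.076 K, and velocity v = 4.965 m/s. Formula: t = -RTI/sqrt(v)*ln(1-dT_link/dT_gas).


dT_link/dT_gas = 0.35619
ln(1 - 0.35619) = -0.44036
t = -83.834 / sqrt(4.965) * -0.44036 = 16.568 s

16.568 s


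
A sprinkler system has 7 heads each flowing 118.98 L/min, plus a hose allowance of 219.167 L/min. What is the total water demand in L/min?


Sprinkler demand = 7 * 118.98 = 832.86 L/min
Total = 832.86 + 219.167 = 1052.027 L/min

1052.027 L/min


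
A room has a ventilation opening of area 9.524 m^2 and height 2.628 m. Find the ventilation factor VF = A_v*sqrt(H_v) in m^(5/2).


sqrt(H_v) = 1.6211
VF = 9.524 * 1.6211 = 15.439 m^(5/2)

15.439 m^(5/2)


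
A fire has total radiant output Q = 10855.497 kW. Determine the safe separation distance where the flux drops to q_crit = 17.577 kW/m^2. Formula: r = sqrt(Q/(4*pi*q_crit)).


4*pi*q_crit = 220.88
Q/(4*pi*q_crit) = 49.147
r = sqrt(49.147) = 7.0105 m

7.0105 m


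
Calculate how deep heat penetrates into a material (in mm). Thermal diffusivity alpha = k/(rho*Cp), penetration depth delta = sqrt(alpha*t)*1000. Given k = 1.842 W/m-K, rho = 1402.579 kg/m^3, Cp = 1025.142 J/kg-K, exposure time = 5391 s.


alpha = 1.842 / (1402.579 * 1025.142) = 1.2811e-06 m^2/s
alpha * t = 0.0069063
delta = sqrt(0.0069063) * 1000 = 83.104 mm

83.104 mm


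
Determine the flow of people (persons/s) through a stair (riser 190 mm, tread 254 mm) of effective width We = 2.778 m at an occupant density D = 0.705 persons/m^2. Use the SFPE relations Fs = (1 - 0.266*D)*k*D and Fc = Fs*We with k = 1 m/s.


1 - 0.266*D = 1 - 0.266*0.705 = 0.81247
Fs = 0.81247 * 1 * 0.705 = 0.57279 persons/(s*m)
Fc = 0.57279 * 2.778 = 1.5912 persons/s

1.5912 persons/s


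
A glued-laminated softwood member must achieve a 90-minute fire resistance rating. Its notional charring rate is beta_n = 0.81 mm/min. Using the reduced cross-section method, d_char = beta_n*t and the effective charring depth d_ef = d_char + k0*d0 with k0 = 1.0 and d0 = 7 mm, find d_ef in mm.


d_char = 0.81 * 90 = 72.9 mm
d_ef = 72.9 + 1.0*7 = 79.9 mm

79.9 mm


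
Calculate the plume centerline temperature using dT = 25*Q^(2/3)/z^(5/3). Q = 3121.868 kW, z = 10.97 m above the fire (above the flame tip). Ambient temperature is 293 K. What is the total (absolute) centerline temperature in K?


Q^(2/3) = 213.60
z^(5/3) = 54.160
dT = 25 * 213.60 / 54.160 = 98.599 K
T = 293 + 98.599 = 391.60 K

391.60 K


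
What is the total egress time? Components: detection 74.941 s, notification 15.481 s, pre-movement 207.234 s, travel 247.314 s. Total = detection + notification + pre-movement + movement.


Total = 74.941 + 15.481 + 207.234 + 247.314 = 544.97 s

544.97 s


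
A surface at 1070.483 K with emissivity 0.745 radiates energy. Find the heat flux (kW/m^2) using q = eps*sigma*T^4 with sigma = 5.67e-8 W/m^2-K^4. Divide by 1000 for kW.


T^4 = 1.3132e+12
q = 0.745 * 5.67e-8 * 1.3132e+12 / 1000 = 55.470 kW/m^2

55.470 kW/m^2


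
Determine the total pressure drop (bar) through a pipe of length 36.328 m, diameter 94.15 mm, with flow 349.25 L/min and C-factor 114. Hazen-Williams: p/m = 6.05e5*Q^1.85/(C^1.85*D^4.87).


Q^1.85 = 50676
C^1.85 = 6386.7
D^4.87 = 4.0974e+09
p/m = 0.0011716 bar/m
p_total = 0.0011716 * 36.328 = 0.042562 bar

0.042562 bar


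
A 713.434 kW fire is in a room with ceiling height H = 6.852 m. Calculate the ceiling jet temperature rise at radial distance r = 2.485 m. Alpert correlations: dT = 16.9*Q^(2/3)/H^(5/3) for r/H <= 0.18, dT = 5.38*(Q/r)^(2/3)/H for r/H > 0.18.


r/H = 2.485 / 6.852 = 0.36267
r/H > 0.18, so dT = 5.38*(Q/r)^(2/3)/H
Q/r = 287.10
(Q/r)^(2/3) = 43.520
dT = 5.38 * 43.520 / 6.852 = 34.170 K

34.170 K


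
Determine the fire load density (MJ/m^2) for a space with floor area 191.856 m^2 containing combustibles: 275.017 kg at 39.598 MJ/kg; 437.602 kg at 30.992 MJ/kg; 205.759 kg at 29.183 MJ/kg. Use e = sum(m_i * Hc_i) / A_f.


Total energy = 275.017*39.598 + 437.602*30.992 + 205.759*29.183
= 10890.12 + 13562.16 + 6004.665
= 30456.95 MJ
e = 30456.95 / 191.856 = 158.75 MJ/m^2

158.75 MJ/m^2


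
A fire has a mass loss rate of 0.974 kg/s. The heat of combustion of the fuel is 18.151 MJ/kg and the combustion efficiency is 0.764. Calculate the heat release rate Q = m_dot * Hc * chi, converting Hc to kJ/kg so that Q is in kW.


Hc = 18.151 MJ/kg = 18.151 * 1000 kJ/kg = 18151 kJ/kg
Q = 0.974 kg/s * 18151 kJ/kg * 0.764 = 13507 kW

13507 kW


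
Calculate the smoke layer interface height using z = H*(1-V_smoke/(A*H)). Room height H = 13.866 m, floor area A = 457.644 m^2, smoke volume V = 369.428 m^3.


V/(A*H) = 0.058217
1 - 0.058217 = 0.94178
z = 13.866 * 0.94178 = 13.059 m

13.059 m


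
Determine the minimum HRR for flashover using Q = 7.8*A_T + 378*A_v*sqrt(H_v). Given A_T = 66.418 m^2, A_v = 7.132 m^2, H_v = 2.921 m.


7.8*A_T = 518.06
sqrt(H_v) = 1.7091
378*A_v*sqrt(H_v) = 4607.5
Q = 518.06 + 4607.5 = 5125.6 kW

5125.6 kW


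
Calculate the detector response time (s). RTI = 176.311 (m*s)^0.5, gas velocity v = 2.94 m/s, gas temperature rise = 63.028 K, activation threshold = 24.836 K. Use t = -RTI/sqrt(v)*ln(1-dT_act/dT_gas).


dT_act/dT_gas = 0.39405
ln(1 - 0.39405) = -0.50095
t = -176.311 / sqrt(2.94) * -0.50095 = 51.511 s

51.511 s


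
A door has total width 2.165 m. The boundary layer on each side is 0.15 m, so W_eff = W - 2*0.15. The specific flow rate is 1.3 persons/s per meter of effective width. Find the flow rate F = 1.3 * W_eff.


W_eff = 2.165 - 0.30 = 1.865 m
F = 1.3 * 1.865 = 2.4245 persons/s

2.4245 persons/s


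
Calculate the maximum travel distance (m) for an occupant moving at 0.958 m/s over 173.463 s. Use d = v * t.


d = 0.958 * 173.463 = 166.18 m

166.18 m


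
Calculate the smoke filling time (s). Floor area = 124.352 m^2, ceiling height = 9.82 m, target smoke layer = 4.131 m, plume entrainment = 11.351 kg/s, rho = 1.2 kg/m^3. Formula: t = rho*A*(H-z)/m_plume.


H - z = 5.689 m
t = 1.2 * 124.352 * 5.689 / 11.351 = 74.789 s

74.789 s


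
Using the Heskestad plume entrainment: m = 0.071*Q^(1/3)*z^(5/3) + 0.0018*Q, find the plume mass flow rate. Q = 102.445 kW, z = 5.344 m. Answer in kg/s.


Q^(1/3) = 4.6791
z^(5/3) = 16.335
First term = 0.071 * 4.6791 * 16.335 = 5.4267
Second term = 0.0018 * 102.445 = 0.18440
m = 5.6111 kg/s

5.6111 kg/s


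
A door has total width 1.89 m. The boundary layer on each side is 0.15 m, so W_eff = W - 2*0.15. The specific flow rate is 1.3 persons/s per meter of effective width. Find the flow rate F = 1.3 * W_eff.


W_eff = 1.89 - 0.30 = 1.59 m
F = 1.3 * 1.59 = 2.067 persons/s

2.067 persons/s


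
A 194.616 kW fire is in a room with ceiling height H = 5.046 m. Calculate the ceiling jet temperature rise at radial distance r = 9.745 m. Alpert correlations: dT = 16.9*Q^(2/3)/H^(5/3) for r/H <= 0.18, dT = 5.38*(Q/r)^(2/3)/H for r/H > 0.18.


r/H = 9.745 / 5.046 = 1.9312
r/H > 0.18, so dT = 5.38*(Q/r)^(2/3)/H
Q/r = 19.971
(Q/r)^(2/3) = 7.3609
dT = 5.38 * 7.3609 / 5.046 = 7.8481 K

7.8481 K


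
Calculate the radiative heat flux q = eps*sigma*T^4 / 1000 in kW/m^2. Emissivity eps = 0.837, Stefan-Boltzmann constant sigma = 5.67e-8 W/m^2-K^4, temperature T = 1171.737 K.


T^4 = 1.8850e+12
q = 0.837 * 5.67e-8 * 1.8850e+12 / 1000 = 89.460 kW/m^2

89.460 kW/m^2


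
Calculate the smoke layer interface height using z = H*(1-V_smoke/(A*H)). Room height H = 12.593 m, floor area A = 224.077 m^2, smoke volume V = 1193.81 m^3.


V/(A*H) = 0.42307
1 - 0.42307 = 0.57693
z = 12.593 * 0.57693 = 7.2653 m

7.2653 m


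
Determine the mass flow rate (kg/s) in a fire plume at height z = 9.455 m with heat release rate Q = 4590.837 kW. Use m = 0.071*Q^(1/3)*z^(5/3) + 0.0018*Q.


Q^(1/3) = 16.620
z^(5/3) = 42.277
First term = 0.071 * 16.620 * 42.277 = 49.887
Second term = 0.0018 * 4590.837 = 8.2635
m = 58.151 kg/s

58.151 kg/s


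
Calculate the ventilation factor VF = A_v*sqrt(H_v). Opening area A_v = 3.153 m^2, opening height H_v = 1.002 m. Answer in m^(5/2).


sqrt(H_v) = 1.0010
VF = 3.153 * 1.0010 = 3.1562 m^(5/2)

3.1562 m^(5/2)


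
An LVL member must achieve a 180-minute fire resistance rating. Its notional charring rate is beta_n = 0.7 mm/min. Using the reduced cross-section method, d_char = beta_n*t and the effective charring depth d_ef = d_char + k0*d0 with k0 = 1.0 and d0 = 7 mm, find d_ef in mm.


d_char = 0.7 * 180 = 126 mm
d_ef = 126 + 1.0*7 = 133 mm

133 mm


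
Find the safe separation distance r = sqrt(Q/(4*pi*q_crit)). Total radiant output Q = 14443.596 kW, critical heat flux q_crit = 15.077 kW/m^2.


4*pi*q_crit = 189.46
Q/(4*pi*q_crit) = 76.234
r = sqrt(76.234) = 8.7312 m

8.7312 m


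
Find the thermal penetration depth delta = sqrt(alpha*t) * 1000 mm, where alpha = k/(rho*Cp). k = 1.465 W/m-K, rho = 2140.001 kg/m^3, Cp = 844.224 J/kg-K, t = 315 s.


alpha = 1.465 / (2140.001 * 844.224) = 8.1090e-07 m^2/s
alpha * t = 0.00025543
delta = sqrt(0.00025543) * 1000 = 15.982 mm

15.982 mm


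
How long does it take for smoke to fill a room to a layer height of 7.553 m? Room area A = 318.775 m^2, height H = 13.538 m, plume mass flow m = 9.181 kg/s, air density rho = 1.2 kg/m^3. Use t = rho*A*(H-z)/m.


H - z = 5.985 m
t = 1.2 * 318.775 * 5.985 / 9.181 = 249.37 s

249.37 s


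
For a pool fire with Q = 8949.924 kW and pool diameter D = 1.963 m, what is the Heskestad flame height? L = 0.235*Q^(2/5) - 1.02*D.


Q^(2/5) = 38.083
0.235 * Q^(2/5) = 8.9494
1.02 * D = 2.0023
L = 6.9472 m

6.9472 m


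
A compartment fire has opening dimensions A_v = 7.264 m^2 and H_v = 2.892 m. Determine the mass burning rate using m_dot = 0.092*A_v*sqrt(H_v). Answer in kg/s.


sqrt(H_v) = 1.7006
m_dot = 0.092 * 7.264 * 1.7006 = 1.1365 kg/s

1.1365 kg/s


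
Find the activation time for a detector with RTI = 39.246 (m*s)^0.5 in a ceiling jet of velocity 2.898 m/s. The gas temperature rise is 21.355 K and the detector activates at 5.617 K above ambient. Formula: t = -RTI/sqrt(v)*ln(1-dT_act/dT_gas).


dT_act/dT_gas = 0.26303
ln(1 - 0.26303) = -0.30521
t = -39.246 / sqrt(2.898) * -0.30521 = 7.0363 s

7.0363 s


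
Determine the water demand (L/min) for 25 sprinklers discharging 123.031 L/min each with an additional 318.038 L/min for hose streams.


Sprinkler demand = 25 * 123.031 = 3075.775 L/min
Total = 3075.775 + 318.038 = 3393.813 L/min

3393.813 L/min


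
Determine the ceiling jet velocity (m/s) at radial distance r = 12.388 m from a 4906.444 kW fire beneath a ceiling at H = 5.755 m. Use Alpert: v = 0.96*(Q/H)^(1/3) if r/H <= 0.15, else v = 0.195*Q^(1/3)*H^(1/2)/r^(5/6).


r/H = 12.388 / 5.755 = 2.1526
r/H > 0.15, so v = 0.195*Q^(1/3)*H^(1/2)/r^(5/6)
Q^(1/3) = 16.992
H^(1/2) = 2.3990
r^(5/6) = 8.1439
v = 0.195 * 16.992 * 2.3990 / 8.1439 = 0.97606 m/s

0.97606 m/s


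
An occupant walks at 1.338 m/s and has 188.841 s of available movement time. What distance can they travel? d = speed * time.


d = 1.338 * 188.841 = 252.67 m

252.67 m


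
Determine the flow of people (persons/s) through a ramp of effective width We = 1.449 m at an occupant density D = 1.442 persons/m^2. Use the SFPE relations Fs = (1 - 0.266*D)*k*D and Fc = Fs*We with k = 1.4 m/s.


1 - 0.266*D = 1 - 0.266*1.442 = 0.61643
Fs = 0.61643 * 1.4 * 1.442 = 1.2444 persons/(s*m)
Fc = 1.2444 * 1.449 = 1.8032 persons/s

1.8032 persons/s


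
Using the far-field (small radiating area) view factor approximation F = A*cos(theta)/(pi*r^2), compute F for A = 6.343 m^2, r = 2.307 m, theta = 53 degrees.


cos(53 deg) = 0.60182
pi*r^2 = 16.720
F = 6.343 * 0.60182 / 16.720 = 0.22830

0.22830


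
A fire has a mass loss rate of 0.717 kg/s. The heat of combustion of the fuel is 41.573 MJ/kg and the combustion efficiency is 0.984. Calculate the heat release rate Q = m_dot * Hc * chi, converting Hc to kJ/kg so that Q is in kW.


Hc = 41.573 MJ/kg = 41.573 * 1000 kJ/kg = 41573 kJ/kg
Q = 0.717 kg/s * 41573 kJ/kg * 0.984 = 29331 kW

29331 kW


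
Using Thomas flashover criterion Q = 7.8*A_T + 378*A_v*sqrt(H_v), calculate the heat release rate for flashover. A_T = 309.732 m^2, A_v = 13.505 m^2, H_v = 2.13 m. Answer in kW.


7.8*A_T = 2415.9
sqrt(H_v) = 1.4595
378*A_v*sqrt(H_v) = 7450.3
Q = 2415.9 + 7450.3 = 9866.3 kW

9866.3 kW


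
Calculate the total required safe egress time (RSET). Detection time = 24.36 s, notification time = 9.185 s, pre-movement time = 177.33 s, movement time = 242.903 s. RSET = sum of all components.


Total = 24.36 + 9.185 + 177.33 + 242.903 = 453.778 s

453.778 s


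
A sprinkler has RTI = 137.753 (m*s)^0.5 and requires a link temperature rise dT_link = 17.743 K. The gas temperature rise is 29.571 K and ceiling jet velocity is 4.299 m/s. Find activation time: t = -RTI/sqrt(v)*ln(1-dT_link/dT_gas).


dT_link/dT_gas = 0.60001
ln(1 - 0.60001) = -0.91632
t = -137.753 / sqrt(4.299) * -0.91632 = 60.879 s

60.879 s


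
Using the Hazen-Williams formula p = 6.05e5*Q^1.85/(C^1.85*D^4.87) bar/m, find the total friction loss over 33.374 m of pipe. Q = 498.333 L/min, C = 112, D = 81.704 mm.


Q^1.85 = 97816
C^1.85 = 6180.9
D^4.87 = 2.0541e+09
p/m = 0.0046611 bar/m
p_total = 0.0046611 * 33.374 = 0.15556 bar

0.15556 bar


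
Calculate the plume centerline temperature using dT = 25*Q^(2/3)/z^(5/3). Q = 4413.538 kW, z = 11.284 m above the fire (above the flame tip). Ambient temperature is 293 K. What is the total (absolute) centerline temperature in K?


Q^(2/3) = 269.07
z^(5/3) = 56.768
dT = 25 * 269.07 / 56.768 = 118.49 K
T = 293 + 118.49 = 411.49 K

411.49 K


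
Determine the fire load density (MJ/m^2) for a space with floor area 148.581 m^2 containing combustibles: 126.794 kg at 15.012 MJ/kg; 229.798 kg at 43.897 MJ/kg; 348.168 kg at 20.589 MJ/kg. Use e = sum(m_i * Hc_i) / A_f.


Total energy = 126.794*15.012 + 229.798*43.897 + 348.168*20.589
= 1903.432 + 10087.44 + 7168.431
= 19159.31 MJ
e = 19159.31 / 148.581 = 128.95 MJ/m^2

128.95 MJ/m^2


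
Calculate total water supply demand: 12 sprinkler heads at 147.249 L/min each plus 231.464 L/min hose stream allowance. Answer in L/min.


Sprinkler demand = 12 * 147.249 = 1766.988 L/min
Total = 1766.988 + 231.464 = 1998.452 L/min

1998.452 L/min


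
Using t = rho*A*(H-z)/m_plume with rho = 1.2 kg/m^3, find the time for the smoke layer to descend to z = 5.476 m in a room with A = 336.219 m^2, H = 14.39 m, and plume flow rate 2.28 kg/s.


H - z = 8.914 m
t = 1.2 * 336.219 * 8.914 / 2.28 = 1577.4 s

1577.4 s


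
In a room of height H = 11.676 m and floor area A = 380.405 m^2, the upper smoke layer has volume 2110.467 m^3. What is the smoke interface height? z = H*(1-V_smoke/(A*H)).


V/(A*H) = 0.47516
1 - 0.47516 = 0.52484
z = 11.676 * 0.52484 = 6.1281 m

6.1281 m


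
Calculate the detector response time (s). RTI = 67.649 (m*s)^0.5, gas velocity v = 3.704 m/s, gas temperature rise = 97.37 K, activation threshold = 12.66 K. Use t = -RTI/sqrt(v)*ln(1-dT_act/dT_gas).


dT_act/dT_gas = 0.13002
ln(1 - 0.13002) = -0.13928
t = -67.649 / sqrt(3.704) * -0.13928 = 4.8959 s

4.8959 s


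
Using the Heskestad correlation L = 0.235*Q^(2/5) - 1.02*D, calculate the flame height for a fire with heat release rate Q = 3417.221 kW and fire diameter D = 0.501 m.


Q^(2/5) = 25.910
0.235 * Q^(2/5) = 6.0889
1.02 * D = 0.51102
L = 5.5779 m

5.5779 m


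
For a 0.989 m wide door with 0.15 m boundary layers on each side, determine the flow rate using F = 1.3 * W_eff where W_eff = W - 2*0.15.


W_eff = 0.989 - 0.30 = 0.689 m
F = 1.3 * 0.689 = 0.89570 persons/s

0.89570 persons/s


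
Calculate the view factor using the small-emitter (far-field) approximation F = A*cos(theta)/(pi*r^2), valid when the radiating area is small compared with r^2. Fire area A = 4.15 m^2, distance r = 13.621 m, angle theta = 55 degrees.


cos(55 deg) = 0.57358
pi*r^2 = 582.86
F = 4.15 * 0.57358 / 582.86 = 0.0040839

0.0040839


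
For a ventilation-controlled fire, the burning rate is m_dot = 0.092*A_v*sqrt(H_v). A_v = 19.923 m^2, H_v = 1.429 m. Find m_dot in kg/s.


sqrt(H_v) = 1.1954
m_dot = 0.092 * 19.923 * 1.1954 = 2.1911 kg/s

2.1911 kg/s


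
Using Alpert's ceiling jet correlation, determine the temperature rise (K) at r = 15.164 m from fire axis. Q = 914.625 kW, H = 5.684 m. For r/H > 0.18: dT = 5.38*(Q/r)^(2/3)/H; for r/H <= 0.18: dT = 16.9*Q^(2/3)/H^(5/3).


r/H = 15.164 / 5.684 = 2.6678
r/H > 0.18, so dT = 5.38*(Q/r)^(2/3)/H
Q/r = 60.316
(Q/r)^(2/3) = 15.380
dT = 5.38 * 15.380 / 5.684 = 14.557 K

14.557 K


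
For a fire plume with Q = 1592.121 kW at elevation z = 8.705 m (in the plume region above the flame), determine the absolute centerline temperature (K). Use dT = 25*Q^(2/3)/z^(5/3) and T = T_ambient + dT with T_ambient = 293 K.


Q^(2/3) = 136.35
z^(5/3) = 36.837
dT = 25 * 136.35 / 36.837 = 92.536 K
T = 293 + 92.536 = 385.54 K

385.54 K


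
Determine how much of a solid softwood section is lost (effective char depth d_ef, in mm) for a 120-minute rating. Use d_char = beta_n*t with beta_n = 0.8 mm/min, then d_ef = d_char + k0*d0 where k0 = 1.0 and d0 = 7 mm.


d_char = 0.8 * 120 = 96 mm
d_ef = 96 + 1.0*7 = 103 mm

103 mm


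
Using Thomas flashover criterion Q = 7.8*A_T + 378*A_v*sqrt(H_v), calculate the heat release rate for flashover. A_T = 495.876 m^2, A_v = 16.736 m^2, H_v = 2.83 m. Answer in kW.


7.8*A_T = 3867.8
sqrt(H_v) = 1.6823
378*A_v*sqrt(H_v) = 10642
Q = 3867.8 + 10642 = 14510 kW

14510 kW


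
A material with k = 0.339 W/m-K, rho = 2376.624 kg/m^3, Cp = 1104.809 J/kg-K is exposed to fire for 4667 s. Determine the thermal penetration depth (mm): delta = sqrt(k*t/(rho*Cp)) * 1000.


alpha = 0.339 / (2376.624 * 1104.809) = 1.2911e-07 m^2/s
alpha * t = 0.00060255
delta = sqrt(0.00060255) * 1000 = 24.547 mm

24.547 mm


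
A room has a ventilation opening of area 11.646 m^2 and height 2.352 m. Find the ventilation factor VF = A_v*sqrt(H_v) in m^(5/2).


sqrt(H_v) = 1.5336
VF = 11.646 * 1.5336 = 17.861 m^(5/2)

17.861 m^(5/2)


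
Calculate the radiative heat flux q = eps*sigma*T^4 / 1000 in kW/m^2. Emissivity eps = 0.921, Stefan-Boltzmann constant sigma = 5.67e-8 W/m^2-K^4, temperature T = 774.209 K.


T^4 = 3.5928e+11
q = 0.921 * 5.67e-8 * 3.5928e+11 / 1000 = 18.762 kW/m^2

18.762 kW/m^2


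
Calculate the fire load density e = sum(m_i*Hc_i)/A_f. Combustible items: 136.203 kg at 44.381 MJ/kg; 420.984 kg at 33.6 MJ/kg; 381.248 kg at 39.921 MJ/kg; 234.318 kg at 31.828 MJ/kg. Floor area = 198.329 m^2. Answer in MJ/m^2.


Total energy = 136.203*44.381 + 420.984*33.6 + 381.248*39.921 + 234.318*31.828
= 6044.825 + 14145.06 + 15219.80 + 7457.873
= 42867.56 MJ
e = 42867.56 / 198.329 = 216.14 MJ/m^2

216.14 MJ/m^2


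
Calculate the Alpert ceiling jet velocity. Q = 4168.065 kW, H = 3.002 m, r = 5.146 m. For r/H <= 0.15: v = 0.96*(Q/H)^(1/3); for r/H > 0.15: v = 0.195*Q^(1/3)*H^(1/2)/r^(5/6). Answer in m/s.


r/H = 5.146 / 3.002 = 1.7142
r/H > 0.15, so v = 0.195*Q^(1/3)*H^(1/2)/r^(5/6)
Q^(1/3) = 16.093
H^(1/2) = 1.7326
r^(5/6) = 3.9164
v = 0.195 * 16.093 * 1.7326 / 3.9164 = 1.3883 m/s

1.3883 m/s


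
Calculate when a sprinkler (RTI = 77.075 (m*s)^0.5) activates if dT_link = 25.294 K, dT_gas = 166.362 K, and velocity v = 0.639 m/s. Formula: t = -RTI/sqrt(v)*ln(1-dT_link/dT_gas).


dT_link/dT_gas = 0.15204
ln(1 - 0.15204) = -0.16492
t = -77.075 / sqrt(0.639) * -0.16492 = 15.902 s

15.902 s


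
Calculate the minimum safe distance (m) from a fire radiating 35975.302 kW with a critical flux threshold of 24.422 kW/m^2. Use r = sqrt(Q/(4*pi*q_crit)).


4*pi*q_crit = 306.90
Q/(4*pi*q_crit) = 117.22
r = sqrt(117.22) = 10.827 m

10.827 m


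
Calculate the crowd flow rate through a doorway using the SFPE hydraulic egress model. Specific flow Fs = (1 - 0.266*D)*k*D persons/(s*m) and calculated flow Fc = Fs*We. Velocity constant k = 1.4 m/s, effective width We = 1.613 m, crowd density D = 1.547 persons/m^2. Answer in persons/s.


1 - 0.266*D = 1 - 0.266*1.547 = 0.58850
Fs = 0.58850 * 1.4 * 1.547 = 1.2746 persons/(s*m)
Fc = 1.2746 * 1.613 = 2.0559 persons/s

2.0559 persons/s


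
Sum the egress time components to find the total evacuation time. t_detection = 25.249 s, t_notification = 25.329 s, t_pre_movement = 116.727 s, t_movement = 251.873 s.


Total = 25.249 + 25.329 + 116.727 + 251.873 = 419.178 s

419.178 s


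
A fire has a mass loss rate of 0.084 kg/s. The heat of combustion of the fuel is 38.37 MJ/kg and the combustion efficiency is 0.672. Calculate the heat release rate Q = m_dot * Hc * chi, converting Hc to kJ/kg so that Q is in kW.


Hc = 38.37 MJ/kg = 38.37 * 1000 kJ/kg = 38370 kJ/kg
Q = 0.084 kg/s * 38370 kJ/kg * 0.672 = 2165.9 kW

2165.9 kW


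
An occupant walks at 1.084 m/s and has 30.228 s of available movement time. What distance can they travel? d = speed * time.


d = 1.084 * 30.228 = 32.767 m

32.767 m


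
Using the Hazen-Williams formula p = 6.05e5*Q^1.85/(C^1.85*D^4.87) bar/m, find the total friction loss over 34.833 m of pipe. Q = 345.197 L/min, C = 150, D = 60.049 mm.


Q^1.85 = 49593
C^1.85 = 10611
D^4.87 = 4.5848e+08
p/m = 0.0061672 bar/m
p_total = 0.0061672 * 34.833 = 0.21482 bar

0.21482 bar


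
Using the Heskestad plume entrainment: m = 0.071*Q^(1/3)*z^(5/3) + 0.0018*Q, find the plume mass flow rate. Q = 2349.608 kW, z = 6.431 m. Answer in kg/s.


Q^(1/3) = 13.294
z^(5/3) = 22.240
First term = 0.071 * 13.294 * 22.240 = 20.992
Second term = 0.0018 * 2349.608 = 4.2293
m = 25.221 kg/s

25.221 kg/s


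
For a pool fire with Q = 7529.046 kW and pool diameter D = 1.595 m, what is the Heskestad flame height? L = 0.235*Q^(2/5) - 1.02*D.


Q^(2/5) = 35.538
0.235 * Q^(2/5) = 8.3515
1.02 * D = 1.6269
L = 6.7246 m

6.7246 m


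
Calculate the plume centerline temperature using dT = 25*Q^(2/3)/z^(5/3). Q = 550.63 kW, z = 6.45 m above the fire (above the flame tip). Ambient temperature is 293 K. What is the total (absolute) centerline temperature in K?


Q^(2/3) = 67.180
z^(5/3) = 22.349
dT = 25 * 67.180 / 22.349 = 75.147 K
T = 293 + 75.147 = 368.15 K

368.15 K


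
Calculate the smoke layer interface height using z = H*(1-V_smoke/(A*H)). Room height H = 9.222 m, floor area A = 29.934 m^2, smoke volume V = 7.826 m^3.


V/(A*H) = 0.028350
1 - 0.028350 = 0.97165
z = 9.222 * 0.97165 = 8.9606 m

8.9606 m


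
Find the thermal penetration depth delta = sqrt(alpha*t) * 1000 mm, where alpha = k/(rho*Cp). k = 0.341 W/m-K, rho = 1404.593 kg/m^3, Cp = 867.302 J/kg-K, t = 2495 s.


alpha = 0.341 / (1404.593 * 867.302) = 2.7992e-07 m^2/s
alpha * t = 0.00069840
delta = sqrt(0.00069840) * 1000 = 26.427 mm

26.427 mm


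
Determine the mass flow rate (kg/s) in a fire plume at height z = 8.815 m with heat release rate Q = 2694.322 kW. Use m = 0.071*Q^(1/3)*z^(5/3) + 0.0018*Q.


Q^(1/3) = 13.915
z^(5/3) = 37.616
First term = 0.071 * 13.915 * 37.616 = 37.163
Second term = 0.0018 * 2694.322 = 4.8498
m = 42.013 kg/s

42.013 kg/s


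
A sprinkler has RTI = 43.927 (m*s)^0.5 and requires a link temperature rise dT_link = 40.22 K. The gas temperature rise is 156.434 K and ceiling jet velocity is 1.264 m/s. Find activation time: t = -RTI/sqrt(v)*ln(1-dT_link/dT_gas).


dT_link/dT_gas = 0.25711
ln(1 - 0.25711) = -0.29720
t = -43.927 / sqrt(1.264) * -0.29720 = 11.612 s

11.612 s


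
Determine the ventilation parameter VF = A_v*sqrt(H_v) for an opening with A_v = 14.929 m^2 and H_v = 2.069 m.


sqrt(H_v) = 1.4384
VF = 14.929 * 1.4384 = 21.474 m^(5/2)

21.474 m^(5/2)


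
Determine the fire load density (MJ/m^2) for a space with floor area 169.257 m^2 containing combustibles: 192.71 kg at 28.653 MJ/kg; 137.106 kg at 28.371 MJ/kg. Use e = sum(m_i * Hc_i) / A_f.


Total energy = 192.71*28.653 + 137.106*28.371
= 5521.720 + 3889.834
= 9411.554 MJ
e = 9411.554 / 169.257 = 55.605 MJ/m^2

55.605 MJ/m^2


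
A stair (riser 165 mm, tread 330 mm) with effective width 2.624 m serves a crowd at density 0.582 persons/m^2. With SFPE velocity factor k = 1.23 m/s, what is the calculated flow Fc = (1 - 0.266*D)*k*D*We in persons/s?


1 - 0.266*D = 1 - 0.266*0.582 = 0.84519
Fs = 0.84519 * 1.23 * 0.582 = 0.60504 persons/(s*m)
Fc = 0.60504 * 2.624 = 1.5876 persons/s

1.5876 persons/s


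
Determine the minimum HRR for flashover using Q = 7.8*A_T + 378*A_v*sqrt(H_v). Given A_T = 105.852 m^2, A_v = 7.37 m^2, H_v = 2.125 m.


7.8*A_T = 825.65
sqrt(H_v) = 1.4577
378*A_v*sqrt(H_v) = 4061.1
Q = 825.65 + 4061.1 = 4886.7 kW

4886.7 kW


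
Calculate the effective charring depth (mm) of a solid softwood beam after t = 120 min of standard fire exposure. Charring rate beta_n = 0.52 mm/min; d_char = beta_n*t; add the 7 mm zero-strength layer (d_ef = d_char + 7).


d_char = 0.52 * 120 = 62.4 mm
d_ef = 62.4 + 1.0*7 = 69.4 mm

69.4 mm


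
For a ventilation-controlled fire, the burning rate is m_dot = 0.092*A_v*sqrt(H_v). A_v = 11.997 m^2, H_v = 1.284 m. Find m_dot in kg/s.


sqrt(H_v) = 1.1331
m_dot = 0.092 * 11.997 * 1.1331 = 1.2507 kg/s

1.2507 kg/s


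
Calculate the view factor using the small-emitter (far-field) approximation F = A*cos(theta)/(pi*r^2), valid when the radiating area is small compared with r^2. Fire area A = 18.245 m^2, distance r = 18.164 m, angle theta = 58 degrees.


cos(58 deg) = 0.52992
pi*r^2 = 1036.5
F = 18.245 * 0.52992 / 1036.5 = 0.0093278

0.0093278


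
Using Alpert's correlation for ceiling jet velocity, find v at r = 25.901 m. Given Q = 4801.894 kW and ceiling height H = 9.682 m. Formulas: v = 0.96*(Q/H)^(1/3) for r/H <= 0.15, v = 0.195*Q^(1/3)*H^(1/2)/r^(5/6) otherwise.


r/H = 25.901 / 9.682 = 2.6752
r/H > 0.15, so v = 0.195*Q^(1/3)*H^(1/2)/r^(5/6)
Q^(1/3) = 16.871
H^(1/2) = 3.1116
r^(5/6) = 15.058
v = 0.195 * 16.871 * 3.1116 / 15.058 = 0.67982 m/s

0.67982 m/s


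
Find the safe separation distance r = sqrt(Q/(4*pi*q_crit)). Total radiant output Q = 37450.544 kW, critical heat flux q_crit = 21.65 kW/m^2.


4*pi*q_crit = 272.06
Q/(4*pi*q_crit) = 137.65
r = sqrt(137.65) = 11.733 m

11.733 m


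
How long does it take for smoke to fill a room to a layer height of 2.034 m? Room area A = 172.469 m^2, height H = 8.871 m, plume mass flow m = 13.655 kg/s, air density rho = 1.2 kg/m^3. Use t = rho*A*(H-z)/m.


H - z = 6.837 m
t = 1.2 * 172.469 * 6.837 / 13.655 = 103.63 s

103.63 s


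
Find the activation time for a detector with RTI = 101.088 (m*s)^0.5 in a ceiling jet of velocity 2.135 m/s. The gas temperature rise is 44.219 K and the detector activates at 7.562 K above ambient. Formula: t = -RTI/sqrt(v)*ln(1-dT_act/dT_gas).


dT_act/dT_gas = 0.17101
ln(1 - 0.17101) = -0.18755
t = -101.088 / sqrt(2.135) * -0.18755 = 12.975 s

12.975 s


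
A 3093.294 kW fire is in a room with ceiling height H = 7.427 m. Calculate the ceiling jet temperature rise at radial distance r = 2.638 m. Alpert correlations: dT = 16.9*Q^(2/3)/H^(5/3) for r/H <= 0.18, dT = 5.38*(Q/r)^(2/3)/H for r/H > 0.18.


r/H = 2.638 / 7.427 = 0.35519
r/H > 0.18, so dT = 5.38*(Q/r)^(2/3)/H
Q/r = 1172.6
(Q/r)^(2/3) = 111.20
dT = 5.38 * 111.20 / 7.427 = 80.550 K

80.550 K


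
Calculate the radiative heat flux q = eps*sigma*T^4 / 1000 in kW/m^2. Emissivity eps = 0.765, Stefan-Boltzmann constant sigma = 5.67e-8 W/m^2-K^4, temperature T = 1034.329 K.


T^4 = 1.1446e+12
q = 0.765 * 5.67e-8 * 1.1446e+12 / 1000 = 49.645 kW/m^2

49.645 kW/m^2


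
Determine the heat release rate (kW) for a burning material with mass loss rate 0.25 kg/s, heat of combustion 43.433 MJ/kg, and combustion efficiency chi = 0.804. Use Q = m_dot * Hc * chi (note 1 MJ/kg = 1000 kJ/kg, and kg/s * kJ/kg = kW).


Hc = 43.433 MJ/kg = 43.433 * 1000 kJ/kg = 43433 kJ/kg
Q = 0.25 kg/s * 43433 kJ/kg * 0.804 = 8730.033 kW

8730.033 kW


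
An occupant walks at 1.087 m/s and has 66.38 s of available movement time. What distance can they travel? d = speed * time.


d = 1.087 * 66.38 = 72.155 m

72.155 m


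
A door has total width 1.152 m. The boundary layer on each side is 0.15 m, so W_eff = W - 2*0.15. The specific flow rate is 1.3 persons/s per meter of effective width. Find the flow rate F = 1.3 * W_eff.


W_eff = 1.152 - 0.30 = 0.852 m
F = 1.3 * 0.852 = 1.1076 persons/s

1.1076 persons/s


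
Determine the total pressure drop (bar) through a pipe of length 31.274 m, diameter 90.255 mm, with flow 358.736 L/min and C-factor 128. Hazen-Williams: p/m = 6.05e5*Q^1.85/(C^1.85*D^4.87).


Q^1.85 = 53252
C^1.85 = 7913.0
D^4.87 = 3.3354e+09
p/m = 0.0012207 bar/m
p_total = 0.0012207 * 31.274 = 0.038176 bar

0.038176 bar


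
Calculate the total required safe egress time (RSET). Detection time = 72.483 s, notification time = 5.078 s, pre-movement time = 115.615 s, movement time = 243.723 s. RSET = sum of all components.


Total = 72.483 + 5.078 + 115.615 + 243.723 = 436.899 s

436.899 s


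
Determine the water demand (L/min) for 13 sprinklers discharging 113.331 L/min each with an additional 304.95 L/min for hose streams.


Sprinkler demand = 13 * 113.331 = 1473.303 L/min
Total = 1473.303 + 304.95 = 1778.253 L/min

1778.253 L/min


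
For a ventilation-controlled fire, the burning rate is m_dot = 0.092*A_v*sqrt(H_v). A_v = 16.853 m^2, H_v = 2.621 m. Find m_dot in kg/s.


sqrt(H_v) = 1.6190
m_dot = 0.092 * 16.853 * 1.6190 = 2.5101 kg/s

2.5101 kg/s


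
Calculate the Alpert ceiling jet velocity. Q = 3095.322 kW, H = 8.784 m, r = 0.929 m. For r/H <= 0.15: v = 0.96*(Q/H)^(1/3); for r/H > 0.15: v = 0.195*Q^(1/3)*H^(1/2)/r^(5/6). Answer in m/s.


r/H = 0.929 / 8.784 = 0.10576
r/H <= 0.15, so v = 0.96*(Q/H)^(1/3)
Q/H = 352.38
(Q/H)^(1/3) = 7.0632
v = 0.96 * 7.0632 = 6.7807 m/s

6.7807 m/s


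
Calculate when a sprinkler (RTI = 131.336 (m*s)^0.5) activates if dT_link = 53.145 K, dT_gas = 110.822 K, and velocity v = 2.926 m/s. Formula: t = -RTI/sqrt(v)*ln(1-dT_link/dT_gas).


dT_link/dT_gas = 0.47955
ln(1 - 0.47955) = -0.65307
t = -131.336 / sqrt(2.926) * -0.65307 = 50.142 s

50.142 s


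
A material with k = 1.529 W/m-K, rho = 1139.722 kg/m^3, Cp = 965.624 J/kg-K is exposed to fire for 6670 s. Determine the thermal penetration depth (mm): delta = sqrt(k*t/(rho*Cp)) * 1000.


alpha = 1.529 / (1139.722 * 965.624) = 1.3893e-06 m^2/s
alpha * t = 0.0092667
delta = sqrt(0.0092667) * 1000 = 96.264 mm

96.264 mm


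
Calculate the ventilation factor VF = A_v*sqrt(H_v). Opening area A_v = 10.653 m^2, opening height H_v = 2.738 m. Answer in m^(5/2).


sqrt(H_v) = 1.6547
VF = 10.653 * 1.6547 = 17.627 m^(5/2)

17.627 m^(5/2)


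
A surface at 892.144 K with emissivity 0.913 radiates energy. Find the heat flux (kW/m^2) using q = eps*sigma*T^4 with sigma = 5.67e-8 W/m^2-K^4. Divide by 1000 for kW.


T^4 = 6.3349e+11
q = 0.913 * 5.67e-8 * 6.3349e+11 / 1000 = 32.794 kW/m^2

32.794 kW/m^2


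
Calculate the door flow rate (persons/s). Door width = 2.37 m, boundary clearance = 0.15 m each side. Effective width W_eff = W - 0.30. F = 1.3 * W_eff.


W_eff = 2.37 - 0.30 = 2.07 m
F = 1.3 * 2.07 = 2.691 persons/s

2.691 persons/s


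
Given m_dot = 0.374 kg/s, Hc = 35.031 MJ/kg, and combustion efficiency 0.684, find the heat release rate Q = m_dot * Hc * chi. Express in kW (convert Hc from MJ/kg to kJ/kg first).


Hc = 35.031 MJ/kg = 35.031 * 1000 kJ/kg = 35031 kJ/kg
Q = 0.374 kg/s * 35031 kJ/kg * 0.684 = 8961.5 kW

8961.5 kW


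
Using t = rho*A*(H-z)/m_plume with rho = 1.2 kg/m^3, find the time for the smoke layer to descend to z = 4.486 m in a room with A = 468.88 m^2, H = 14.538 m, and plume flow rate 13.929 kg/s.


H - z = 10.052 m
t = 1.2 * 468.88 * 10.052 / 13.929 = 406.05 s

406.05 s


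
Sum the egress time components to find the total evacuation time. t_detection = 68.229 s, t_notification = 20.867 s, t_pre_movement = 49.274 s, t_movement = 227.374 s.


Total = 68.229 + 20.867 + 49.274 + 227.374 = 365.744 s

365.744 s


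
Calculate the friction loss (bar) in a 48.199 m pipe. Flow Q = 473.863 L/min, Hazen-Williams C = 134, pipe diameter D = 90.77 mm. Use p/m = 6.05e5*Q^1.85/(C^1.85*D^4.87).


Q^1.85 = 89116
C^1.85 = 8612.8
D^4.87 = 3.4291e+09
p/m = 0.0018255 bar/m
p_total = 0.0018255 * 48.199 = 0.087989 bar

0.087989 bar


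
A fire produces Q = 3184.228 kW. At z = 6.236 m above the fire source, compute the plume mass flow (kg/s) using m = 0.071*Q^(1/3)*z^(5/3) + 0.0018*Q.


Q^(1/3) = 14.712
z^(5/3) = 21.127
First term = 0.071 * 14.712 * 21.127 = 22.068
Second term = 0.0018 * 3184.228 = 5.7316
m = 27.800 kg/s

27.800 kg/s


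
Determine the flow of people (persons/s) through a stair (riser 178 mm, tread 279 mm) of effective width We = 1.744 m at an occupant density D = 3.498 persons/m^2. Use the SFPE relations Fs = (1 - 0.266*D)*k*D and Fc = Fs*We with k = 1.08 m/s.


1 - 0.266*D = 1 - 0.266*3.498 = 0.069532
Fs = 0.069532 * 1.08 * 3.498 = 0.26268 persons/(s*m)
Fc = 0.26268 * 1.744 = 0.45812 persons/s

0.45812 persons/s


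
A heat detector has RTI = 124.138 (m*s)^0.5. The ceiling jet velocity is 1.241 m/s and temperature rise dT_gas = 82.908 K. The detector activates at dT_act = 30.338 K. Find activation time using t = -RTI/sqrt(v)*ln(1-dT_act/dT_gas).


dT_act/dT_gas = 0.36592
ln(1 - 0.36592) = -0.45559
t = -124.138 / sqrt(1.241) * -0.45559 = 50.768 s

50.768 s
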